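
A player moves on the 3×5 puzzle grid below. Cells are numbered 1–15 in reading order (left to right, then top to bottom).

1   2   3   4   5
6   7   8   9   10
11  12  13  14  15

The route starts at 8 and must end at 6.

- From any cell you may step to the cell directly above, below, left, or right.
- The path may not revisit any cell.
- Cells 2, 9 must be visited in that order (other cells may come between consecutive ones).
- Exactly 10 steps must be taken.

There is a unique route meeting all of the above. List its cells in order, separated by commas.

8, 7, 2, 3, 4, 9, 14, 13, 12, 11, 6

The waypoints must appear in the order 2, 9, with no cell reused.
Route from 8: left 1 to 7, up 1 to 2, right 2 to 4, down 2 to 14, left 3 to 11, up 1 to 6 — 10 moves in all.
Check: order respected (2 at step 2, 9 at step 5); 10 moves as required.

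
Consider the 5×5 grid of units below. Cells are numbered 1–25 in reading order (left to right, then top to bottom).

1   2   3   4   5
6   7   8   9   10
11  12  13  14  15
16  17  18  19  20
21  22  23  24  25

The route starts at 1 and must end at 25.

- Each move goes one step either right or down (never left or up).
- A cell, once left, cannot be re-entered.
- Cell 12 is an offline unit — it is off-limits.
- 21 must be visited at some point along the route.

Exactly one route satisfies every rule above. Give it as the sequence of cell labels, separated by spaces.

Moves only go right or down, so the column and row indices never decrease.
Route from 1: down 4 to 21, right 4 to 25 — 8 moves in all.
Check: all required cells visited.

1 6 11 16 21 22 23 24 25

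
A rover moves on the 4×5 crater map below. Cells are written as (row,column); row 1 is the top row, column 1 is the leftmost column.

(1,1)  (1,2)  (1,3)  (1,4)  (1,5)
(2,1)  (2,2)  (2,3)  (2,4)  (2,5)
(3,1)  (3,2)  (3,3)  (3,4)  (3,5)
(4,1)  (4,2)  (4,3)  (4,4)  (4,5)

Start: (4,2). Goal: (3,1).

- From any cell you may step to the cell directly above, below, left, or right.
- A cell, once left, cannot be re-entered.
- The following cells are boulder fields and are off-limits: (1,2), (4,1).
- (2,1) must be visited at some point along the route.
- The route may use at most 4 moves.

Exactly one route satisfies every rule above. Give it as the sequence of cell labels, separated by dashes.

The 4-move cap with required stops at (2,1) leaves no slack for detours.
Route from (4,2): 2× up (reaching (2,2)), left to (2,1), down to (3,1) — 4 moves in all.
Check: all required cells visited; 4 ≤ 4 moves.

(4,2) - (3,2) - (2,2) - (2,1) - (3,1)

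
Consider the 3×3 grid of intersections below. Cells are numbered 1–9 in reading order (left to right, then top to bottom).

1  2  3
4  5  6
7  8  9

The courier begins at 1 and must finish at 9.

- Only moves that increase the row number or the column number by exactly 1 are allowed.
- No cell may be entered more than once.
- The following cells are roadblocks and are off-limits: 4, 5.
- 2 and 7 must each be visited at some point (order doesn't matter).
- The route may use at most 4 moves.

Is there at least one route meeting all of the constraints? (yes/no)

no

7 is below but to the left of 2: going 2 → 7 would need a leftward move and 7 → 2 an upward move, so no right/down-only route can visit both required cells.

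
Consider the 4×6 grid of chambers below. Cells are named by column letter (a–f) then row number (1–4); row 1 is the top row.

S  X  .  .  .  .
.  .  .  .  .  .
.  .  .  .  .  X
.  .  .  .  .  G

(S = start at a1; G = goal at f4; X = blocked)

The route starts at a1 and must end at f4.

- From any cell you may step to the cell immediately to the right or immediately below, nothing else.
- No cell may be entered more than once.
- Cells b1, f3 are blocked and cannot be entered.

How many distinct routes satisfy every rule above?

A right/down-only route from a1 to f4 makes exactly 3 down-moves and 5 right-moves in some order.
With no other constraints that would be C(8,3) = 56 routes.
Subtract routes through each blocked cell (inclusion–exclusion for overlaps): − through b1: 35 − through f3: 21 + through b1&f3: 15 → 15.
That gives 15 routes.

15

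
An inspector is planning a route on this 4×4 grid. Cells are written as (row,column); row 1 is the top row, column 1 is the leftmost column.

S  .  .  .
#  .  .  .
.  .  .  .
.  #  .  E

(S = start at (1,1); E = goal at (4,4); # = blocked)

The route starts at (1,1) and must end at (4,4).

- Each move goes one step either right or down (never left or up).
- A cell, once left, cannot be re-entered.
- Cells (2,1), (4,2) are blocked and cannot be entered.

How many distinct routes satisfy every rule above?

9

A right/down-only route from (1,1) to (4,4) makes exactly 3 down-moves and 3 right-moves in some order.
With no other constraints that would be C(6,3) = 20 routes.
Subtract routes through each blocked cell (inclusion–exclusion for overlaps): − through (2,1): 10 − through (4,2): 4 + through (2,1)&(4,2): 3 → 9.
That gives 9 routes.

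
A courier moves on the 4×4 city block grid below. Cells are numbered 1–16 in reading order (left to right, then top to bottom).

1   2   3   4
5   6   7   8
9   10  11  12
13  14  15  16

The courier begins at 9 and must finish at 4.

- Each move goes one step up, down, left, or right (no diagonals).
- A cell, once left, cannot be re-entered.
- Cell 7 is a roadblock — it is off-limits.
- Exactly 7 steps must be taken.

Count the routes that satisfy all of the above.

Need simple routes of exactly 7 moves from 9 to 4 (Manhattan distance 5, so 1 moves are spent on a detour and 1 undoing it).
Branch systematically from the start, pruning whenever the remaining move budget drops below the Manhattan distance to 4 or differs from it in parity. Grouping the completions by first move — via 5: 1; via 13: 4; via 10: 4 — and summing: 1 + 4 + 4 = 9.
That gives 9 routes.

9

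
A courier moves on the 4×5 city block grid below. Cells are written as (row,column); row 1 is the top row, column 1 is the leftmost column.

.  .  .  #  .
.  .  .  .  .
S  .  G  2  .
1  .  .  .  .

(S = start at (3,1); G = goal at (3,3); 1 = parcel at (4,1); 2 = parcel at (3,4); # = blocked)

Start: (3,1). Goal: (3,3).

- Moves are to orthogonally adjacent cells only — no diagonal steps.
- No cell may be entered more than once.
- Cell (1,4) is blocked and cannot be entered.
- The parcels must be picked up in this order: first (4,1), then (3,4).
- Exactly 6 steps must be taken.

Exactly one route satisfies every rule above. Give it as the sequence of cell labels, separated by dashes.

The waypoints must appear in the order (4,1), (3,4), with no cell reused.
Route from (3,1): down to (4,1), 3× right (reaching (4,4)), up to (3,4), left to (3,3) — 6 moves in all.
Check: order respected (1 at step 1, 2 at step 5); 6 moves as required.

(3,1) - (4,1) - (4,2) - (4,3) - (4,4) - (3,4) - (3,3)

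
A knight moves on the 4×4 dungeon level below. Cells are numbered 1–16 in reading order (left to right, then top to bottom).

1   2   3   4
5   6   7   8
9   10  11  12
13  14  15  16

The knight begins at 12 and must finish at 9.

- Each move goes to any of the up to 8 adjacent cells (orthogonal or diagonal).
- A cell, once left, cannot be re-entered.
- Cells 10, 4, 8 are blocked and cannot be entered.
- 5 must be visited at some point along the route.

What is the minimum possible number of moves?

4

Any route passes through 5 somewhere between 12 and 9. Summing Chebyshev distances along the two legs (12 → 5 → 9) gives a lower bound of 3 + 1 = 4 moves.
A route of 4 moves achieves this: 12 → 7 → 2 → 5 → 9.
Since 4 matches the lower bound, it is optimal.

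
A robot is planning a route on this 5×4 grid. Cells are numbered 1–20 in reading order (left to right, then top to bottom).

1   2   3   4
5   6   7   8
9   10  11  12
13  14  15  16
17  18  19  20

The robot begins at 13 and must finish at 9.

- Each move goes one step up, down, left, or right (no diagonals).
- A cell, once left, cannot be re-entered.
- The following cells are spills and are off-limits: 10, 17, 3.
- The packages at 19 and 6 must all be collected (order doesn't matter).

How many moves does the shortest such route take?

9

Any route passes through 19 and 6 in some order between 13 and 9. Summing Manhattan distances along each leg and taking the cheapest ordering (13 → 19 → 6 → 9) gives a lower bound of 3 + 4 + 2 = 9 moves.
A route of 9 moves achieves this: 13 → 14 → 18 → 19 → 15 → 11 → 7 → 6 → 5 → 9.
Since 9 matches the lower bound, it is optimal.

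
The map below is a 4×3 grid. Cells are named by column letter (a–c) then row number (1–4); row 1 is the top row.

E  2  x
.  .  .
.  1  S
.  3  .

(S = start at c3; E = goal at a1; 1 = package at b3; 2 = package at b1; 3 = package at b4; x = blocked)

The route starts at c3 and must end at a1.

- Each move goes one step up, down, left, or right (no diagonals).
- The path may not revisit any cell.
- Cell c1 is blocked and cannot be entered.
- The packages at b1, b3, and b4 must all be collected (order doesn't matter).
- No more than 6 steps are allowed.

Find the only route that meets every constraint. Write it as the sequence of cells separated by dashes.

Any route must reach b1, b3, and b4 and still end at a1 within 6 moves, so the order of the required stops is forced.
Route from c3: down to c4, left to b4, 3× up (reaching b1), left to a1 — 6 moves in all.
Check: all required cells visited; 6 ≤ 6 moves.

c3 - c4 - b4 - b3 - b2 - b1 - a1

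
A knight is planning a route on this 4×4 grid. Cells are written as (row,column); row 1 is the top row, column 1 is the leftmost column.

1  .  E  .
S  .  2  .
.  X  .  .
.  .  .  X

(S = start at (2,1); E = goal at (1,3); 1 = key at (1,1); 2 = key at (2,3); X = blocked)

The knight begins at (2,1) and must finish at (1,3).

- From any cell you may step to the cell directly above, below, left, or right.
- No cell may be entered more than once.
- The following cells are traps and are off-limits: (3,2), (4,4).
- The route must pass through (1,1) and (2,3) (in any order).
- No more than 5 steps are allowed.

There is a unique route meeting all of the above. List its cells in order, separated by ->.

(2,1) -> (1,1) -> (1,2) -> (2,2) -> (2,3) -> (1,3)

The budget equals the shortest possible length, so every move has to be on a shortest route through the required cells.
Route from (2,1): up to (1,1), right to (1,2), down to (2,2), right to (2,3), up to (1,3) — 5 moves in all.
Check: all required cells visited; 5 ≤ 5 moves.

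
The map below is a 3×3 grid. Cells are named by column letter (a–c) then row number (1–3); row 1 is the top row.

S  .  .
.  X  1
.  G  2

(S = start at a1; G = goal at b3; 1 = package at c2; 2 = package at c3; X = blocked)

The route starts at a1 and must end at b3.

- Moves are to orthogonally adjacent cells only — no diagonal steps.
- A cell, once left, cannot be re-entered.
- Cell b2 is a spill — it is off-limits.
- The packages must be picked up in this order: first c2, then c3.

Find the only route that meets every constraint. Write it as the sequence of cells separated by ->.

The waypoints must appear in the order c2, c3, with no cell reused.
Route from a1: 2× right (reaching c1), 2× down (reaching c3), left to b3 — 5 moves in all.
Check: order respected (1 at step 3, 2 at step 4).

a1 -> b1 -> c1 -> c2 -> c3 -> b3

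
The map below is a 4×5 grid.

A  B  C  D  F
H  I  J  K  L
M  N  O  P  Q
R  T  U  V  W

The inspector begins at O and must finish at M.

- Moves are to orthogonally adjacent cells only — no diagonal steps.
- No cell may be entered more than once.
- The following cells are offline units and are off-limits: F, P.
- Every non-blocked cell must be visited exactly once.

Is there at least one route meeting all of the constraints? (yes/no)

Colour the cells like a checkerboard: each orthogonal step flips colour, so a Hamiltonian route alternates colours. Here there are 9 cells of one colour and 9 of the other, with start on the same colour as the goal — the counts and endpoints can't be arranged into an alternating sequence of length 18, so no Hamiltonian route exists.

no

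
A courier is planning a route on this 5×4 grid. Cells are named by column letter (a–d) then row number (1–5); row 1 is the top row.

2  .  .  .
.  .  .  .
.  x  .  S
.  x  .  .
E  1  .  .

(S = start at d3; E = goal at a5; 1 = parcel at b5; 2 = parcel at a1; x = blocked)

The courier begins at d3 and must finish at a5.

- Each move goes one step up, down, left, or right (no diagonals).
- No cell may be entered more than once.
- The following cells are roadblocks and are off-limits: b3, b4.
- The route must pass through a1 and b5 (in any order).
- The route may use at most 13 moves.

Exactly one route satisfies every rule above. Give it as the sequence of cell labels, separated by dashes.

d3 - d2 - d1 - c1 - b1 - a1 - a2 - b2 - c2 - c3 - c4 - c5 - b5 - a5

Any route must reach a1 and b5 and still end at a5 within 13 moves, so the order of the required stops is forced.
Route from d3: up 2 to d1, left 3 to a1, down 1 to a2, right 2 to c2, down 3 to c5, left 2 to a5 — 13 moves in all.
Check: all required cells visited; 13 ≤ 13 moves.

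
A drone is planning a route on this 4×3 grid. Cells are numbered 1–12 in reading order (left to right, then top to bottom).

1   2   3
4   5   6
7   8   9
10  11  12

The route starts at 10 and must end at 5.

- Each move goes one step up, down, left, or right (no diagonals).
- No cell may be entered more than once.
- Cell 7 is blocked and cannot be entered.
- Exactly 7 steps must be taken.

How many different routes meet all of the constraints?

Need simple routes of exactly 7 moves from 10 to 5 (Manhattan distance 3, so 2 moves are spent on a detour and 2 undoing it).
Enumerating: 10 11 8 9 6 3 2 5 | 10 11 12 9 6 3 2 5.
That gives 2 routes.

2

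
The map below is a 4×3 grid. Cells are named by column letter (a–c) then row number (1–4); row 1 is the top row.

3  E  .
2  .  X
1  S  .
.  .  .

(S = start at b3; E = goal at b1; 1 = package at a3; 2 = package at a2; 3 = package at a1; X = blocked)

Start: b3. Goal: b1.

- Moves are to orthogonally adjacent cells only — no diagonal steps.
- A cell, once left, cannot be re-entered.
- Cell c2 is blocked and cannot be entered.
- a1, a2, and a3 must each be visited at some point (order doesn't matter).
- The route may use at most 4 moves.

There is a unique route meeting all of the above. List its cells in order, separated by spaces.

The budget equals the shortest possible length, so every move has to be on a shortest route through the required cells.
Route from b3: left 1 to a3, up 2 to a1, right 1 to b1 — 4 moves in all.
Check: all required cells visited; 4 ≤ 4 moves.

b3 a3 a2 a1 b1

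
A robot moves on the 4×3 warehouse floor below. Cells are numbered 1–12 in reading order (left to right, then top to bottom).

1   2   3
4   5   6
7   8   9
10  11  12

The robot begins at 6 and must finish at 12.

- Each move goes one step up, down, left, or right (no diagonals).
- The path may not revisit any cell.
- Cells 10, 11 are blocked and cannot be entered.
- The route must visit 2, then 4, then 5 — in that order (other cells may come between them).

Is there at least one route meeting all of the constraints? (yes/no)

yes

One route that works: 6 → 3 → 2 → 1 → 4 → 5 → 8 → 9 → 12.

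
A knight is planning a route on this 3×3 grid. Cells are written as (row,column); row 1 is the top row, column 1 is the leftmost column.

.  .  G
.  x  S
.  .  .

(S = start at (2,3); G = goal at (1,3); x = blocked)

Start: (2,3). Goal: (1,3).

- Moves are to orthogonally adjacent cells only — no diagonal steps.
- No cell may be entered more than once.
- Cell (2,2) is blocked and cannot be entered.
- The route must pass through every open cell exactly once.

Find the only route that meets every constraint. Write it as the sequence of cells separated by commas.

Need to visit all 8 open cells exactly once, starting at (2,3) and ending at (1,3).
Cell (3,2) has only two open neighbours ((3,1) and (3,3)), so the path must pass straight through it: one of those is the cell it's entered from and the other is where it exits.
Route from (2,3): down to (3,3), 2× left (reaching (3,1)), 2× up (reaching (1,1)), 2× right (reaching (1,3)) — 7 moves in all.
Check: all 8 open cells covered.

(2,3), (3,3), (3,2), (3,1), (2,1), (1,1), (1,2), (1,3)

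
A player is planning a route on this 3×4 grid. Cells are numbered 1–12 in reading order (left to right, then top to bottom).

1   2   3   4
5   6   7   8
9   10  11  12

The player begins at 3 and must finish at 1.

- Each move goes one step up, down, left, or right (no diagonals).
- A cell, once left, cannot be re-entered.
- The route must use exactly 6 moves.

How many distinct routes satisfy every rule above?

Need simple routes of exactly 6 moves from 3 to 1 (Manhattan distance 2, so 2 moves are spent on a detour and 2 undoing it).
Enumerating: 3 7 11 10 6 2 1 | 3 7 11 10 6 5 1 | 3 7 11 10 9 5 1 | 3 7 6 10 9 5 1 | 3 2 6 10 9 5 1 | 3 4 8 7 6 2 1 | 3 4 8 7 6 5 1.
That gives 7 routes.

7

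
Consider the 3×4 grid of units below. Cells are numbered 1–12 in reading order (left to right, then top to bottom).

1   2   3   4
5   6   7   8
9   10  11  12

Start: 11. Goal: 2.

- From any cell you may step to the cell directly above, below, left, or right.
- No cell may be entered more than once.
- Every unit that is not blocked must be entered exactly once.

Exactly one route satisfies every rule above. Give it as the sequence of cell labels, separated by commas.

11, 12, 8, 4, 3, 7, 6, 10, 9, 5, 1, 2

Need to visit all 12 open cells exactly once, starting at 11 and ending at 2.
Cell 9 has only two open neighbours (5 and 10), so the path must pass straight through it: one of those is the cell it's entered from and the other is where it exits.
Route from 11: right 1 to 12, up 2 to 4, left 1 to 3, down 1 to 7, left 1 to 6, down 1 to 10, left 1 to 9, up 2 to 1, right 1 to 2 — 11 moves in all.
Check: all 12 open cells covered.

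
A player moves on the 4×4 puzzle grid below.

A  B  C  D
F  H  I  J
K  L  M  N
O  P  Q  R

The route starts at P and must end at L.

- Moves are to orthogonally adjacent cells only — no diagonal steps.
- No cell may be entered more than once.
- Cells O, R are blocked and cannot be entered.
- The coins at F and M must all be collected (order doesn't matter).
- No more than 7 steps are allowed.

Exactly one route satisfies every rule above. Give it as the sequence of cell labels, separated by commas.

The budget equals the shortest possible length, so every move has to be on a shortest route through the required cells.
Route from P: right to Q, 2× up (reaching I), 2× left (reaching F), down to K, right to L — 7 moves in all.
Check: all required cells visited; 7 ≤ 7 moves.

P, Q, M, I, H, F, K, L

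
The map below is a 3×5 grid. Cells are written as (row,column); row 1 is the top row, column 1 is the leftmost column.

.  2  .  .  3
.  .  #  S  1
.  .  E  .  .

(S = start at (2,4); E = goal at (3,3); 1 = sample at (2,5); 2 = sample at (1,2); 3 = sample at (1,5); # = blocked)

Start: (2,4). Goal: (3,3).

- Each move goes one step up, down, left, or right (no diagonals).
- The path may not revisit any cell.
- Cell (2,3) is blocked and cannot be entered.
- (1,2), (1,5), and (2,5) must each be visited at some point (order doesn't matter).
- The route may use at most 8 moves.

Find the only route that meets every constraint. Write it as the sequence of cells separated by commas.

Any route must reach (1,2), (1,5), and (2,5) and still end at (3,3) within 8 moves, so the order of the required stops is forced.
Route from (2,4): right 1 to (2,5), up 1 to (1,5), left 3 to (1,2), down 2 to (3,2), right 1 to (3,3) — 8 moves in all.
Check: all required cells visited; 8 ≤ 8 moves.

(2,4), (2,5), (1,5), (1,4), (1,3), (1,2), (2,2), (3,2), (3,3)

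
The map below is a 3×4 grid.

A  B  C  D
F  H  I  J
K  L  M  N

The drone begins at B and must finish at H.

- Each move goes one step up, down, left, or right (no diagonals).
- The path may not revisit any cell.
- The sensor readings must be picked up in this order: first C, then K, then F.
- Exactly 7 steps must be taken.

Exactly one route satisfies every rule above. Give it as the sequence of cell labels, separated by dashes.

The waypoints must appear in the order C, K, F, with no cell reused.
Route from B: right to C, 2× down (reaching M), 2× left (reaching K), up to F, right to H — 7 moves in all.
Check: order respected (C at step 1, K at step 5, F at step 6); 7 moves as required.

B - C - I - M - L - K - F - H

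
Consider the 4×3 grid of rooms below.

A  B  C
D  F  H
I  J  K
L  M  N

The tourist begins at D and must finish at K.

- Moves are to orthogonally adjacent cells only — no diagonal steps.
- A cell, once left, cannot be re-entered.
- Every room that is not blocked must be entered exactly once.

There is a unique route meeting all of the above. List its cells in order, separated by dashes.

D - A - B - C - H - F - J - I - L - M - N - K

Need to visit all 12 open cells exactly once, starting at D and ending at K.
Cell L has only two open neighbours (I and M), so the path must pass straight through it: one of those is the cell it's entered from and the other is where it exits.
Route from D: up 1 to A, right 2 to C, down 1 to H, left 1 to F, down 1 to J, left 1 to I, down 1 to L, right 2 to N, up 1 to K — 11 moves in all.
Check: all 12 open cells covered.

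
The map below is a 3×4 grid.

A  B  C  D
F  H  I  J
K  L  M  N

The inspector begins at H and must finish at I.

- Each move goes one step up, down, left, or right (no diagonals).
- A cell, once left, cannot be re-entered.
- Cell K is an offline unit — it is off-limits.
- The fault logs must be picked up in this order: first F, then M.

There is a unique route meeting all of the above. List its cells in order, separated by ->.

The waypoints must appear in the order F, M, with no cell reused.
Route from H: left 1 to F, up 1 to A, right 3 to D, down 2 to N, left 1 to M, up 1 to I — 9 moves in all.
Check: order respected (F at step 1, M at step 8).

H -> F -> A -> B -> C -> D -> J -> N -> M -> I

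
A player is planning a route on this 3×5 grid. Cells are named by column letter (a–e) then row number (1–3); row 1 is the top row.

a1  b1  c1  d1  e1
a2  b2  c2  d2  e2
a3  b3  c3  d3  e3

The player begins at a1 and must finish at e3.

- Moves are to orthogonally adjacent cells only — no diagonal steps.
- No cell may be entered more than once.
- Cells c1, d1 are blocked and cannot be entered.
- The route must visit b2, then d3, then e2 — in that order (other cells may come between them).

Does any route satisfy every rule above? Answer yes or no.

yes

One route that works: a1 → a2 → b2 → b3 → c3 → d3 → d2 → e2 → e3.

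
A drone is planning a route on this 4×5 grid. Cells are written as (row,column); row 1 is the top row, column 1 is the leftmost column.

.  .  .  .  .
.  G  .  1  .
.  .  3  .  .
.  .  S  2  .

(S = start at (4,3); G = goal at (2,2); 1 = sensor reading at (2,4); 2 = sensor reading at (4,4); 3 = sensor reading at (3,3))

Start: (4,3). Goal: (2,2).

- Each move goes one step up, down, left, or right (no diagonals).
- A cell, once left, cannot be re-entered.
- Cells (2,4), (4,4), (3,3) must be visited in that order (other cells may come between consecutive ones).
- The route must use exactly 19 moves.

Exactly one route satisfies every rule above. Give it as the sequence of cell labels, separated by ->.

(4,3) -> (4,2) -> (4,1) -> (3,1) -> (2,1) -> (1,1) -> (1,2) -> (1,3) -> (2,3) -> (2,4) -> (1,4) -> (1,5) -> (2,5) -> (3,5) -> (4,5) -> (4,4) -> (3,4) -> (3,3) -> (3,2) -> (2,2)

The waypoints must appear in the order (2,4), (4,4), (3,3), with no cell reused.
Route from (4,3): left 2 to (4,1), up 3 to (1,1), right 2 to (1,3), down 1 to (2,3), right 1 to (2,4), up 1 to (1,4), right 1 to (1,5), down 3 to (4,5), left 1 to (4,4), up 1 to (3,4), left 2 to (3,2), up 1 to (2,2) — 19 moves in all.
Check: order respected (1 at step 9, 2 at step 15, 3 at step 17); 19 moves as required.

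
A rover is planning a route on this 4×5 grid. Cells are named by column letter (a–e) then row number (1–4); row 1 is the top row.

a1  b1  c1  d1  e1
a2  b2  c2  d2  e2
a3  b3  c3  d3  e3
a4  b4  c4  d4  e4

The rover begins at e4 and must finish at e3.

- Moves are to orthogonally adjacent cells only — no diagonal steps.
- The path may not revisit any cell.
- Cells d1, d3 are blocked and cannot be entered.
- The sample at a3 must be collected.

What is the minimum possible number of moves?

Any route passes through a3 somewhere between e4 and e3. Summing Manhattan distances along the two legs (e4 → a3 → e3) gives a lower bound of 5 + 4 = 9 moves.
That bound ignores the blocked cells. Measuring each leg by the fewest moves that actually steer around them (e4→a3: 5; a3→e3: 6) raises the lower bound to 11.
A route of 11 moves exists: e4 → d4 → c4 → c3 → b3 → a3 → a2 → b2 → c2 → d2 → e2 → e3.
Since 11 matches that lower bound, it is optimal.

11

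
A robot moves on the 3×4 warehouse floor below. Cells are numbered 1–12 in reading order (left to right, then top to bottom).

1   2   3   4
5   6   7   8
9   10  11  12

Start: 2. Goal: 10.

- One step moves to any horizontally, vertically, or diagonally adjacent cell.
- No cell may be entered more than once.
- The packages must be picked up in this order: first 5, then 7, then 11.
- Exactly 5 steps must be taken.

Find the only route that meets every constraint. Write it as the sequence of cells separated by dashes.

The waypoints must appear in the order 5, 7, 11, with no cell reused.
Route from 2: down-left 1 to 5, right 2 to 7, down 1 to 11, left 1 to 10 — 5 moves in all.
Check: order respected (5 at step 1, 7 at step 3, 11 at step 4); 5 moves as required.

2 - 5 - 6 - 7 - 11 - 10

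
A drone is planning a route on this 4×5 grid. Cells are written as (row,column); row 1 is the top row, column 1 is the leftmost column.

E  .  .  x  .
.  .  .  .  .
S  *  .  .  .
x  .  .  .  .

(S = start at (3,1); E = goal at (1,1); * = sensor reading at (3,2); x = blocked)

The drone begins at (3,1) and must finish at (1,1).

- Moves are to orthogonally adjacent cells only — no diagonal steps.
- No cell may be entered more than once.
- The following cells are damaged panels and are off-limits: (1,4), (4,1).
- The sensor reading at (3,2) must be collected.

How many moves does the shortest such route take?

4

Any route passes through (3,2) somewhere between (3,1) and (1,1). Summing Manhattan distances along the two legs ((3,1) → (3,2) → (1,1)) gives a lower bound of 1 + 3 = 4 moves.
A route of 4 moves achieves this: (3,1) → (3,2) → (2,2) → (1,2) → (1,1).
Since 4 matches the lower bound, it is optimal.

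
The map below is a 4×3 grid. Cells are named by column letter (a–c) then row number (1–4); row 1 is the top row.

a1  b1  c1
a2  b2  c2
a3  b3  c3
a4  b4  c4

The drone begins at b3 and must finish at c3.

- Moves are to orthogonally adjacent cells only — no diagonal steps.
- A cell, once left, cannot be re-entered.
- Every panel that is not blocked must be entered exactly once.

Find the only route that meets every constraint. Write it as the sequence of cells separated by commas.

b3, b2, c2, c1, b1, a1, a2, a3, a4, b4, c4, c3

Need to visit all 12 open cells exactly once, starting at b3 and ending at c3.
Route from b3: up to b2, right to c2, up to c1, 2× left (reaching a1), 3× down (reaching a4), 2× right (reaching c4), up to c3 — 11 moves in all.
Check: all 12 open cells covered.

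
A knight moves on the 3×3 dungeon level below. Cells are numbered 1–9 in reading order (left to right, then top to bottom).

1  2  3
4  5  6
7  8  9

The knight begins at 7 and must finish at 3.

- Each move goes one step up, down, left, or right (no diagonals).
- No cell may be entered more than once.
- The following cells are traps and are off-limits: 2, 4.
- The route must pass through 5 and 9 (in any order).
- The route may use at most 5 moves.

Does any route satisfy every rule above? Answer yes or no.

no

Even ignoring the no-revisit rule, getting from 7 to 3, taking the cheapest ordering 7 → 9 → 5 → 3 needs at least 2 + 2 + 2 = 6 moves (Manhattan distance per leg), which exceeds the 5-move limit.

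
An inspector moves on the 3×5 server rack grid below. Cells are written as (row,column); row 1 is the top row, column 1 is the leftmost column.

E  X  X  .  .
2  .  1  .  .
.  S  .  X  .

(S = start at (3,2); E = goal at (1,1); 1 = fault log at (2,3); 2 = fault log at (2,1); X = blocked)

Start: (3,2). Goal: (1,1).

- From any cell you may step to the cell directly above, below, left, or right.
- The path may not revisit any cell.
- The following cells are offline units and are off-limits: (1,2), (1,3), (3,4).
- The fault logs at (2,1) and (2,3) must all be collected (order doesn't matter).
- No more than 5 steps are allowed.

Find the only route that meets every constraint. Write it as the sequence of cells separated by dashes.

(3,2) - (3,3) - (2,3) - (2,2) - (2,1) - (1,1)

Any route must reach (2,1) and (2,3) and still end at (1,1) within 5 moves, so the order of the required stops is forced.
Route from (3,2): right to (3,3), up to (2,3), 2× left (reaching (2,1)), up to (1,1) — 5 moves in all.
Check: all required cells visited; 5 ≤ 5 moves.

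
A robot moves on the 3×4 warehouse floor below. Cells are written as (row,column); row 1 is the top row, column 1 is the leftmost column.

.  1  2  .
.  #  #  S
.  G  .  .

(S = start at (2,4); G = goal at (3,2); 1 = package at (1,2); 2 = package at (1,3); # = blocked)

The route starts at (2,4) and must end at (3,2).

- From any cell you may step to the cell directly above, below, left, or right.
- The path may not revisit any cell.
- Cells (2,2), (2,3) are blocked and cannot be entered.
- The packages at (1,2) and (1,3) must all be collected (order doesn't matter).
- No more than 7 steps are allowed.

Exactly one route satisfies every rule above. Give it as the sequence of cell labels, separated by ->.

The budget equals the shortest possible length, so every move has to be on a shortest route through the required cells.
Route from (2,4): up to (1,4), 3× left (reaching (1,1)), 2× down (reaching (3,1)), right to (3,2) — 7 moves in all.
Check: all required cells visited; 7 ≤ 7 moves.

(2,4) -> (1,4) -> (1,3) -> (1,2) -> (1,1) -> (2,1) -> (3,1) -> (3,2)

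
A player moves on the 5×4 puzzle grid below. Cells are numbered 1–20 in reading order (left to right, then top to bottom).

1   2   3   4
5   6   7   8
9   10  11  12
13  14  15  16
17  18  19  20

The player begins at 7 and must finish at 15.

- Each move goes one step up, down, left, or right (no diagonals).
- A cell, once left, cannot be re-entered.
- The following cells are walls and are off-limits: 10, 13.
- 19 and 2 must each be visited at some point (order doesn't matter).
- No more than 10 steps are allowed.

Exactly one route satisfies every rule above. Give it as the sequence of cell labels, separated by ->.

7 -> 6 -> 2 -> 3 -> 4 -> 8 -> 12 -> 16 -> 20 -> 19 -> 15

The budget equals the shortest possible length, so every move has to be on a shortest route through the required cells.
Route from 7: left to 6, up to 2, 2× right (reaching 4), 4× down (reaching 20), left to 19, up to 15 — 10 moves in all.
Check: all required cells visited; 10 ≤ 10 moves.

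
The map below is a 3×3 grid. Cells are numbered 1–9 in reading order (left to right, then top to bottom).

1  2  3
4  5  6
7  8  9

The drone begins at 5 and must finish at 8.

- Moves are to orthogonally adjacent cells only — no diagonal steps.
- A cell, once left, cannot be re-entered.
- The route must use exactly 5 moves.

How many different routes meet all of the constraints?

2

Need simple routes of exactly 5 moves from 5 to 8 (Manhattan distance 1, so 2 moves are spent on a detour and 2 undoing it).
Enumerating: 5 2 1 4 7 8 | 5 2 3 6 9 8.
That gives 2 routes.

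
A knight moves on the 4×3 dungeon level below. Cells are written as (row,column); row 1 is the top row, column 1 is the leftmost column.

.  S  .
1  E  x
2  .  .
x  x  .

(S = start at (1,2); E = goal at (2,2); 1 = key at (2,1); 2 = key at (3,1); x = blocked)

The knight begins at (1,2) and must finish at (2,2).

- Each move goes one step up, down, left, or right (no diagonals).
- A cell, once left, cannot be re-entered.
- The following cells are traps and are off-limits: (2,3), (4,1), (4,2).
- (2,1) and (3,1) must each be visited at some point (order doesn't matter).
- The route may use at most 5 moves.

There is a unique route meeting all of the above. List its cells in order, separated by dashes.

Any route must reach (2,1) and (3,1) and still end at (2,2) within 5 moves, so the order of the required stops is forced.
Route from (1,2): left to (1,1), 2× down (reaching (3,1)), right to (3,2), up to (2,2) — 5 moves in all.
Check: all required cells visited; 5 ≤ 5 moves.

(1,2) - (1,1) - (2,1) - (3,1) - (3,2) - (2,2)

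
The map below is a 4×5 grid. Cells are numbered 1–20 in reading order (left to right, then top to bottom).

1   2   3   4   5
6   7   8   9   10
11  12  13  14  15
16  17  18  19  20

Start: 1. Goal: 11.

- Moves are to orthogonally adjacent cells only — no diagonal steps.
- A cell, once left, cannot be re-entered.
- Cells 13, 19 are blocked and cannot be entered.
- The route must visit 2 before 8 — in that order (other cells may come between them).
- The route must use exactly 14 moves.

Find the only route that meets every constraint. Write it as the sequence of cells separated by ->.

1 -> 2 -> 3 -> 4 -> 5 -> 10 -> 15 -> 14 -> 9 -> 8 -> 7 -> 12 -> 17 -> 16 -> 11

The waypoints must appear in the order 2, 8, with no cell reused.
Route from 1: right 4 to 5, down 2 to 15, left 1 to 14, up 1 to 9, left 2 to 7, down 2 to 17, left 1 to 16, up 1 to 11 — 14 moves in all.
Check: order respected (2 at step 1, 8 at step 9); 14 moves as required.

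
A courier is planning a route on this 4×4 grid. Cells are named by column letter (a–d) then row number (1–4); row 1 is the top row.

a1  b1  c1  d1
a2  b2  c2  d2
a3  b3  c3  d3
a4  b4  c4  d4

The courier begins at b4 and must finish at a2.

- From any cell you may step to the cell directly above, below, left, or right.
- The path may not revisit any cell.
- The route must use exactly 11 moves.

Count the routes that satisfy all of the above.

35

Need simple routes of exactly 11 moves from b4 to a2 (Manhattan distance 3, so 4 moves are spent on a detour and 4 undoing it).
Branch systematically from the start, pruning whenever the remaining move budget drops below the Manhattan distance to a2 or differs from it in parity. Grouping the completions by first move — via b3: 8; via a4: 10; via c4: 17 — and summing: 8 + 10 + 17 = 35.
That gives 35 routes.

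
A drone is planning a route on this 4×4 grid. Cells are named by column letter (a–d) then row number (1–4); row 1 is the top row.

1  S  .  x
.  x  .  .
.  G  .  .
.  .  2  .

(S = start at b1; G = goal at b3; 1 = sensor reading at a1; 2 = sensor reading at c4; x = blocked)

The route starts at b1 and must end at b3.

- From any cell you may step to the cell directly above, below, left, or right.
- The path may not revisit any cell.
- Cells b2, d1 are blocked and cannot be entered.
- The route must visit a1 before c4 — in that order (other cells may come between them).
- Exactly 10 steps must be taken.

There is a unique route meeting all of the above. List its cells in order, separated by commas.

The waypoints must appear in the order a1, c4, with no cell reused.
Route from b1: left to a1, 3× down (reaching a4), 3× right (reaching d4), up to d3, 2× left (reaching b3) — 10 moves in all.
Check: order respected (1 at step 1, 2 at step 6); 10 moves as required.

b1, a1, a2, a3, a4, b4, c4, d4, d3, c3, b3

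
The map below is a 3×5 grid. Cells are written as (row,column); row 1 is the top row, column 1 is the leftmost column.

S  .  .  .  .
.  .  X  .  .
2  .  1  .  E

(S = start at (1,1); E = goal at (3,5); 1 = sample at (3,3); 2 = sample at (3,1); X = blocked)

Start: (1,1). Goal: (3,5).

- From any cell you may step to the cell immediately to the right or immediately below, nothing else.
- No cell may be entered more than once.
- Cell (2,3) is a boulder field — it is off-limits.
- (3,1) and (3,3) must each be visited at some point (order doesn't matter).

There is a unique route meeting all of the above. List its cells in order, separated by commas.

Moves only go right or down, so the column and row indices never decrease.
Route from (1,1): 2× down (reaching (3,1)), 4× right (reaching (3,5)) — 6 moves in all.
Check: all required cells visited.

(1,1), (2,1), (3,1), (3,2), (3,3), (3,4), (3,5)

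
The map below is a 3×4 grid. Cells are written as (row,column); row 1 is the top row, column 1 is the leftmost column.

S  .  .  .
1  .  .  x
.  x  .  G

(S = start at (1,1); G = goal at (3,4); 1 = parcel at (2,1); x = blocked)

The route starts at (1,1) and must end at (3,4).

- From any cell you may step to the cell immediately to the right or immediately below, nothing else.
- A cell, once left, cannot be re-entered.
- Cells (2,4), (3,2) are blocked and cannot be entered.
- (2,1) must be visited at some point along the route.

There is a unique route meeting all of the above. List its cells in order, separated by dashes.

Moves only go right or down, so the column and row indices never decrease.
Route from (1,1): down 1 to (2,1), right 2 to (2,3), down 1 to (3,3), right 1 to (3,4) — 5 moves in all.
Check: all required cells visited.

(1,1) - (2,1) - (2,2) - (2,3) - (3,3) - (3,4)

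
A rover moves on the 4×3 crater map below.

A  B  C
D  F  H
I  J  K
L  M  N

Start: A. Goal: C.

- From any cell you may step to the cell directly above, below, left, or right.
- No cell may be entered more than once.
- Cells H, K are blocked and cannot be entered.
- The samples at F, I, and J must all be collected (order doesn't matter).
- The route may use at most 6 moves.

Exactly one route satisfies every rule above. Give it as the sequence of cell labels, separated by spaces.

The 6-move cap with required stops at F, I, J leaves no slack for detours.
Route from A: down 2 to I, right 1 to J, up 2 to B, right 1 to C — 6 moves in all.
Check: all required cells visited; 6 ≤ 6 moves.

A D I J F B C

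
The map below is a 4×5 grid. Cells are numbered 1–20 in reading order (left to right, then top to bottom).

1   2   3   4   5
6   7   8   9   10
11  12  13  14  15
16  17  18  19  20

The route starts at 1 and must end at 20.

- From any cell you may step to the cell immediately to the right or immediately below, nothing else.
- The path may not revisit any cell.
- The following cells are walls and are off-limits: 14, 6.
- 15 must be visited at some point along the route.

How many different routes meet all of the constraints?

4

A right/down-only route from 1 to 20 makes exactly 3 down-moves and 4 right-moves in some order.
With no other constraints that would be C(7,3) = 35 routes.
Split at 15 and multiply the segment counts (each segment already excludes blocked cells): 1→15: 4; 15→20: 1; product = 4.
That gives 4 routes.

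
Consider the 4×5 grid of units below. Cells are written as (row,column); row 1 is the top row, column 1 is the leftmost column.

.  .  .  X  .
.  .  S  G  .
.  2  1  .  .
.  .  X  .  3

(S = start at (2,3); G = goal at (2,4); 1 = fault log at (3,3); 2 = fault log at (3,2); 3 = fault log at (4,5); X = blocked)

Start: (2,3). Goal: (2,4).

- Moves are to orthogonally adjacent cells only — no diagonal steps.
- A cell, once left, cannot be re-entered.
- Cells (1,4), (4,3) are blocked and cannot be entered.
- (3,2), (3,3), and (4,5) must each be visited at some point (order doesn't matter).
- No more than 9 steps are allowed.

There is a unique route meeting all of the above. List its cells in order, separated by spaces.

(2,3) (2,2) (3,2) (3,3) (3,4) (4,4) (4,5) (3,5) (2,5) (2,4)

The budget equals the shortest possible length, so every move has to be on a shortest route through the required cells.
Route from (2,3): left to (2,2), down to (3,2), 2× right (reaching (3,4)), down to (4,4), right to (4,5), 2× up (reaching (2,5)), left to (2,4) — 9 moves in all.
Check: all required cells visited; 9 ≤ 9 moves.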